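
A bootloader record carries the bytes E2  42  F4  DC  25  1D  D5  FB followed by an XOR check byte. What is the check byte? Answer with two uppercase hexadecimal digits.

XOR the bytes together:
  start with 0xE2
  0xE2 ⊕ 0x42 = 0xA0
  0xA0 ⊕ 0xF4 = 0x54
  0x54 ⊕ 0xDC = 0x88
  0x88 ⊕ 0x25 = 0xAD
  0xAD ⊕ 0x1D = 0xB0
  0xB0 ⊕ 0xD5 = 0x65
  0x65 ⊕ 0xFB = 0x9E

9E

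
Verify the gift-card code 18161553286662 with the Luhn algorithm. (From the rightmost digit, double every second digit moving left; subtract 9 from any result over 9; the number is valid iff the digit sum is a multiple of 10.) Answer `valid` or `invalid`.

From the right, keep odd positions and double even positions (subtract 9 from any doubled value over 9):
  doubled (positions 2,4,...): 3 3 4 1 2 2 2 → sum 17
  kept (positions 1,3,...): 2 6 8 3 5 6 8 → sum 38
Total = 55.
55 mod 10 = 5, so the number is invalid.

invalid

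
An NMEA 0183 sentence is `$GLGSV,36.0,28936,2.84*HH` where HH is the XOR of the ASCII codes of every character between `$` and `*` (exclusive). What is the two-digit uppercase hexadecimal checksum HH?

XOR the ASCII codes of the payload characters:
  'G' = 0x47 → acc = 0x47
  'L' = 0x4C → acc = 0x0B
  'G' = 0x47 → acc = 0x4C
  'S' = 0x53 → acc = 0x1F
  'V' = 0x56 → acc = 0x49
  ',' = 0x2C → acc = 0x65
  '3' = 0x33 → acc = 0x56
  '6' = 0x36 → acc = 0x60
  '.' = 0x2E → acc = 0x4E
  '0' = 0x30 → acc = 0x7E
  ',' = 0x2C → acc = 0x52
  '2' = 0x32 → acc = 0x60
  '8' = 0x38 → acc = 0x58
  '9' = 0x39 → acc = 0x61
  '3' = 0x33 → acc = 0x52
  '6' = 0x36 → acc = 0x64
  ',' = 0x2C → acc = 0x48
  '2' = 0x32 → acc = 0x7A
  '.' = 0x2E → acc = 0x54
  '8' = 0x38 → acc = 0x6C
  '4' = 0x34 → acc = 0x58
Checksum = 0x58.

58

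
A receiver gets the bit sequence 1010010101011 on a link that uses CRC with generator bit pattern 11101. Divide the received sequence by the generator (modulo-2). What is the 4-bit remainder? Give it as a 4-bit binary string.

0010

Modulo-2 division of 1010010101011 by 11101:
  pos 0: 10100 XOR 11101 = 01001
  pos 1: 10011 XOR 11101 = 01110
  pos 2: 11100 XOR 11101 = 00001
  pos 6: 11010 XOR 11101 = 00111
  pos 8: 11111 XOR 11101 = 00010
Remainder = 0010 (nonzero — an error is detected).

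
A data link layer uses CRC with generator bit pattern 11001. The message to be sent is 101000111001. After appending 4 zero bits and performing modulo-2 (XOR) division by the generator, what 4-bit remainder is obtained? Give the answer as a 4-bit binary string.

Append 4 zeros: 1010001110010000. Divide by 11001 (XOR where the leading bit is 1):
  pos 0: 10100 XOR 11001 = 01101
  pos 1: 11010 XOR 11001 = 00011
  pos 4: 11111 XOR 11001 = 00110
  pos 6: 11000 XOR 11001 = 00001
  pos 10: 11000 XOR 11001 = 00001
Remainder (last 4 bits) = 0010. This is the CRC / FCS.

0010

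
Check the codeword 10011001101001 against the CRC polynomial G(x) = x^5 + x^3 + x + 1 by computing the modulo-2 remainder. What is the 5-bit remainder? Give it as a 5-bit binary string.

Modulo-2 division of 10011001101001 by 101011:
  pos 0: 100110 XOR 101011 = 001101
  pos 2: 110101 XOR 101011 = 011110
  pos 3: 111101 XOR 101011 = 010110
  pos 4: 101100 XOR 101011 = 000111
  pos 7: 111100 XOR 101011 = 010111
  pos 8: 101111 XOR 101011 = 000100
Remainder = 00100 (nonzero — an error is detected).

00100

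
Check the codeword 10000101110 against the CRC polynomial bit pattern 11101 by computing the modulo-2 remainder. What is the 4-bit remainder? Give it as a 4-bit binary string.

Modulo-2 division of 10000101110 by 11101:
  pos 0: 10000 XOR 11101 = 01101
  pos 1: 11011 XOR 11101 = 00110
  pos 3: 11001 XOR 11101 = 00100
  pos 5: 10011 XOR 11101 = 01110
  pos 6: 11100 XOR 11101 = 00001
Remainder = 0001 (nonzero — an error is detected).

0001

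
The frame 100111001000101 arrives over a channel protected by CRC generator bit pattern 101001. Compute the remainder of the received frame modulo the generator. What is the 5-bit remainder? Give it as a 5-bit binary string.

10101

Modulo-2 division of 100111001000101 by 101001:
  pos 0: 100111 XOR 101001 = 001110
  pos 2: 111000 XOR 101001 = 010001
  pos 3: 100011 XOR 101001 = 001010
  pos 5: 101000 XOR 101001 = 000001
Remainder = 10101 (nonzero — an error is detected).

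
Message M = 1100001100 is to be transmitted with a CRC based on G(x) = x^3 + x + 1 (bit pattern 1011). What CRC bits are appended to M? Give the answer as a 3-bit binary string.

011

Append 3 zeros: 1100001100000. Divide by 1011 (XOR where the leading bit is 1):
  pos 0: 1100 XOR 1011 = 0111
  pos 1: 1110 XOR 1011 = 0101
  pos 2: 1010 XOR 1011 = 0001
  pos 5: 1110 XOR 1011 = 0101
  pos 6: 1010 XOR 1011 = 0001
  pos 9: 1000 XOR 1011 = 0011
Remainder (last 3 bits) = 011. This is the CRC / FCS.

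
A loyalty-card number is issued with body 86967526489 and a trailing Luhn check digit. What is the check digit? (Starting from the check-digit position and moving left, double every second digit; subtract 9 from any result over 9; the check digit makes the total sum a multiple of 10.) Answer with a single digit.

Partial digits right→left: 9 8 4 6 2 5 7 6 9 6 8
Double every second digit counting from the check-digit position (so the 1st, 3rd, 5th, ... of the partial from the right).
  doubled (with −9 where >9): 9 8 4 5 9 7 → sum 42
  kept as-is: 8 6 5 6 6 → sum 31
Total = 42 + 31 = 73.
Check digit = (10 − (73 mod 10)) mod 10 = 7.

7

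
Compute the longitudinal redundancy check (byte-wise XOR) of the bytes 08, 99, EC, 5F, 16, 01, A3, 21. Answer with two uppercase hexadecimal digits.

XOR the bytes together:
  start with 0x08
  0x08 ⊕ 0x99 = 0x91
  0x91 ⊕ 0xEC = 0x7D
  0x7D ⊕ 0x5F = 0x22
  0x22 ⊕ 0x16 = 0x34
  0x34 ⊕ 0x01 = 0x35
  0x35 ⊕ 0xA3 = 0x96
  0x96 ⊕ 0x21 = 0xB7

B7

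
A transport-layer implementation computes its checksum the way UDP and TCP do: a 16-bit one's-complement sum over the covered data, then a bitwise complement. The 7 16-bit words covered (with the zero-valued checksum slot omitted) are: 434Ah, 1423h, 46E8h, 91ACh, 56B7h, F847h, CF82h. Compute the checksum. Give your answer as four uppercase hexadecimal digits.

B17B

One's-complement addition (fold any carry out of bit 15 back into bit 0):
  0x434A + 0x1423 = 0x0576D
  0x576D + 0x46E8 = 0x09E55
  0x9E55 + 0x91AC = 0x13001 → wrap carry → 0x3002
  0x3002 + 0x56B7 = 0x086B9
  0x86B9 + 0xF847 = 0x17F00 → wrap carry → 0x7F01
  0x7F01 + 0xCF82 = 0x14E83 → wrap carry → 0x4E84
One's-complement sum = 0x4E84.
Checksum = ~0x4E84 & 0xFFFF = 0xB17B.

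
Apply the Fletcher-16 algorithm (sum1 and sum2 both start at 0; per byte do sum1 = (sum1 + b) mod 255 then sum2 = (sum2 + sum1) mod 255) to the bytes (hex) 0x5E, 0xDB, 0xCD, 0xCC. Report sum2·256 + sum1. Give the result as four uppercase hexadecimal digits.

Running sums (mod 255):
  after byte 0 (0x5E): sum1=94, sum2=94
  after byte 1 (0xDB): sum1=58, sum2=152
  after byte 2 (0xCD): sum1=8, sum2=160
  after byte 3 (0xCC): sum1=212, sum2=117
Checksum = sum2·256 + sum1 = 117·256 + 212 = 30164 = 0x75D4.

75D4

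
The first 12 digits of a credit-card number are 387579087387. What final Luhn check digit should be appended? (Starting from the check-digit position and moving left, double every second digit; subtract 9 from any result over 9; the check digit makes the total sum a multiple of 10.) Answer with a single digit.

Partial digits right→left: 7 8 3 7 8 0 9 7 5 7 8 3
Double every second digit counting from the check-digit position (so the 1st, 3rd, 5th, ... of the partial from the right).
  doubled (with −9 where >9): 5 6 7 9 1 7 → sum 35
  kept as-is: 8 7 0 7 7 3 → sum 32
Total = 35 + 32 = 67.
Check digit = (10 − (67 mod 10)) mod 10 = 3.

3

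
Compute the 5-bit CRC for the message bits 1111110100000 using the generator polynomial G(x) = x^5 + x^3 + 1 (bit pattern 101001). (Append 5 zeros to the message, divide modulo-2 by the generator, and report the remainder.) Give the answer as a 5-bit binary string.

Append 5 zeros: 111111010000000000. Divide by 101001 (XOR where the leading bit is 1):
  pos 0: 111111 XOR 101001 = 010110
  pos 1: 101100 XOR 101001 = 000101
  pos 4: 101100 XOR 101001 = 000101
  pos 7: 101000 XOR 101001 = 000001
  pos 12: 100000 XOR 101001 = 001001
Remainder (last 5 bits) = 01001. This is the CRC / FCS.

01001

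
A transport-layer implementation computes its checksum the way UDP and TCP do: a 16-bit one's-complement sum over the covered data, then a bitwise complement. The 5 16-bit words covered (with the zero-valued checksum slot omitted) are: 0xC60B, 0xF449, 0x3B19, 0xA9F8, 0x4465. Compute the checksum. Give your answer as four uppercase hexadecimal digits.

1C33

One's-complement addition (fold any carry out of bit 15 back into bit 0):
  0xC60B + 0xF449 = 0x1BA54 → wrap carry → 0xBA55
  0xBA55 + 0x3B19 = 0x0F56E
  0xF56E + 0xA9F8 = 0x19F66 → wrap carry → 0x9F67
  0x9F67 + 0x4465 = 0x0E3CC
One's-complement sum = 0xE3CC.
Checksum = ~0xE3CC & 0xFFFF = 0x1C33.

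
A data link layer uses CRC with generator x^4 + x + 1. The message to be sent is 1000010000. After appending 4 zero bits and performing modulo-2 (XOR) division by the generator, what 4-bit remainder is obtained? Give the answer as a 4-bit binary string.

Append 4 zeros: 10000100000000. Divide by 10011 (XOR where the leading bit is 1):
  pos 0: 10000 XOR 10011 = 00011
  pos 3: 11100 XOR 10011 = 01111
  pos 4: 11110 XOR 10011 = 01101
  pos 5: 11010 XOR 10011 = 01001
  pos 6: 10010 XOR 10011 = 00001
Remainder (last 4 bits) = 1000. This is the CRC / FCS.

1000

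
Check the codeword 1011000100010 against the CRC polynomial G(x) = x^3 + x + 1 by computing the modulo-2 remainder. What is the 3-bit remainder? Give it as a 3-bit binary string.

101

Modulo-2 division of 1011000100010 by 1011:
  pos 0: 1011 XOR 1011 = 0000
  pos 7: 1000 XOR 1011 = 0011
  pos 9: 1110 XOR 1011 = 0101
Remainder = 101 (nonzero — an error is detected).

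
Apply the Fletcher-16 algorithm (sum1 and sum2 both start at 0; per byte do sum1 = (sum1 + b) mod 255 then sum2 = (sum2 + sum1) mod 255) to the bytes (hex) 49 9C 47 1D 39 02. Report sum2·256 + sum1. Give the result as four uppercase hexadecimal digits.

Running sums (mod 255):
  after byte 0 (49): sum1=73, sum2=73
  after byte 1 (9C): sum1=229, sum2=47
  after byte 2 (47): sum1=45, sum2=92
  after byte 3 (1D): sum1=74, sum2=166
  after byte 4 (39): sum1=131, sum2=42
  after byte 5 (02): sum1=133, sum2=175
Checksum = sum2·256 + sum1 = 175·256 + 133 = 44933 = 0xAF85.

AF85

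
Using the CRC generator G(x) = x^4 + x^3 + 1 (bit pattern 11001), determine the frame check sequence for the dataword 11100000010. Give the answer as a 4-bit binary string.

Append 4 zeros: 111000000100000. Divide by 11001 (XOR where the leading bit is 1):
  pos 0: 11100 XOR 11001 = 00101
  pos 2: 10100 XOR 11001 = 01101
  pos 3: 11010 XOR 11001 = 00011
  pos 6: 11010 XOR 11001 = 00011
  pos 9: 11000 XOR 11001 = 00001
Remainder (last 4 bits) = 0010. This is the CRC / FCS.

0010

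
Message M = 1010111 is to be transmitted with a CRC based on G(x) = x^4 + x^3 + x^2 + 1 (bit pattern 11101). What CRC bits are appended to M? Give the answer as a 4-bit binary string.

Append 4 zeros: 10101110000. Divide by 11101 (XOR where the leading bit is 1):
  pos 0: 10101 XOR 11101 = 01000
  pos 1: 10001 XOR 11101 = 01100
  pos 2: 11001 XOR 11101 = 00100
  pos 4: 10000 XOR 11101 = 01101
  pos 5: 11010 XOR 11101 = 00111
Remainder (last 4 bits) = 1110. This is the CRC / FCS.

1110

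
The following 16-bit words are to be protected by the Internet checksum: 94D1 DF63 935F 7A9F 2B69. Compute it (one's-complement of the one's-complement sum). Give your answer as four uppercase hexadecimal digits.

5262

One's-complement addition (fold any carry out of bit 15 back into bit 0):
  0x94D1 + 0xDF63 = 0x17434 → wrap carry → 0x7435
  0x7435 + 0x935F = 0x10794 → wrap carry → 0x0795
  0x0795 + 0x7A9F = 0x08234
  0x8234 + 0x2B69 = 0x0AD9D
One's-complement sum = 0xAD9D.
Checksum = ~0xAD9D & 0xFFFF = 0x5262.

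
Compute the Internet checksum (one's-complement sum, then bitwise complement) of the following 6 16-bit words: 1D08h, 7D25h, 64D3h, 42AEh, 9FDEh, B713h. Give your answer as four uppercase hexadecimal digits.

One's-complement addition (fold any carry out of bit 15 back into bit 0):
  0x1D08 + 0x7D25 = 0x09A2D
  0x9A2D + 0x64D3 = 0x0FF00
  0xFF00 + 0x42AE = 0x141AE → wrap carry → 0x41AF
  0x41AF + 0x9FDE = 0x0E18D
  0xE18D + 0xB713 = 0x198A0 → wrap carry → 0x98A1
One's-complement sum = 0x98A1.
Checksum = ~0x98A1 & 0xFFFF = 0x675E.

675E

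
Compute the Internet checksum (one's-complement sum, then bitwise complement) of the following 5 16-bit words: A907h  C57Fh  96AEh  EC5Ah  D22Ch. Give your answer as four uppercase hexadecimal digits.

One's-complement addition (fold any carry out of bit 15 back into bit 0):
  0xA907 + 0xC57F = 0x16E86 → wrap carry → 0x6E87
  0x6E87 + 0x96AE = 0x10535 → wrap carry → 0x0536
  0x0536 + 0xEC5A = 0x0F190
  0xF190 + 0xD22C = 0x1C3BC → wrap carry → 0xC3BD
One's-complement sum = 0xC3BD.
Checksum = ~0xC3BD & 0xFFFF = 0x3C42.

3C42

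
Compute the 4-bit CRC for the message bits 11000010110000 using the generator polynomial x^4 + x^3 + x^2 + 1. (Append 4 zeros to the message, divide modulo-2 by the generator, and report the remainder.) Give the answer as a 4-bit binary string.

0111

Append 4 zeros: 110000101100000000. Divide by 11101 (XOR where the leading bit is 1):
  pos 0: 11000 XOR 11101 = 00101
  pos 2: 10101 XOR 11101 = 01000
  pos 3: 10000 XOR 11101 = 01101
  pos 4: 11011 XOR 11101 = 00110
  pos 6: 11010 XOR 11101 = 00111
  pos 8: 11100 XOR 11101 = 00001
  pos 12: 10000 XOR 11101 = 01101
  pos 13: 11010 XOR 11101 = 00111
Remainder (last 4 bits) = 0111. This is the CRC / FCS.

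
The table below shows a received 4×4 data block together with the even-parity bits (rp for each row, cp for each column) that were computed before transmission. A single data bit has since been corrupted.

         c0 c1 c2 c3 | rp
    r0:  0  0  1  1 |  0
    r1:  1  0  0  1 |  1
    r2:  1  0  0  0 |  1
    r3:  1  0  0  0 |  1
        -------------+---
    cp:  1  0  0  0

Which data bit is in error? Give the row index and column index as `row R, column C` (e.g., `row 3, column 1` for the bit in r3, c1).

Recompute each row's even parity and compare to rp:
  r0: data parity 0, sent rp 0 → ok
  r1: data parity 0, sent rp 1 → mismatch
  r2: data parity 1, sent rp 1 → ok
  r3: data parity 1, sent rp 1 → ok
Recompute each column's even parity and compare to cp:
  c0: data parity 1, sent cp 1 → ok
  c1: data parity 0, sent cp 0 → ok
  c2: data parity 1, sent cp 0 → mismatch
  c3: data parity 0, sent cp 0 → ok
Exactly one row (r1) and one column (c2) fail → the flipped bit is at their intersection.

row 1, column 2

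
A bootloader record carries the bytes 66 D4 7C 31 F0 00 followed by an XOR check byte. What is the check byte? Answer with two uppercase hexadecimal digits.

XOR the bytes together:
  start with 0x66
  0x66 ⊕ 0xD4 = 0xB2
  0xB2 ⊕ 0x7C = 0xCE
  0xCE ⊕ 0x31 = 0xFF
  0xFF ⊕ 0xF0 = 0x0F
  0x0F ⊕ 0x00 = 0x0F

0F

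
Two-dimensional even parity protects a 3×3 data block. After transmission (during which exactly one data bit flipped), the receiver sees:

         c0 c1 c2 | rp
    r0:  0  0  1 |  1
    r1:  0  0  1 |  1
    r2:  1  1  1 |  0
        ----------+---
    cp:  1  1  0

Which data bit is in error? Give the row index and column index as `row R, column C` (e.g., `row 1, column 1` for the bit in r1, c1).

row 2, column 2

Recompute each row's even parity and compare to rp:
  r0: data parity 1, sent rp 1 → ok
  r1: data parity 1, sent rp 1 → ok
  r2: data parity 1, sent rp 0 → mismatch
Recompute each column's even parity and compare to cp:
  c0: data parity 1, sent cp 1 → ok
  c1: data parity 1, sent cp 1 → ok
  c2: data parity 1, sent cp 0 → mismatch
Exactly one row (r2) and one column (c2) fail → the flipped bit is at their intersection.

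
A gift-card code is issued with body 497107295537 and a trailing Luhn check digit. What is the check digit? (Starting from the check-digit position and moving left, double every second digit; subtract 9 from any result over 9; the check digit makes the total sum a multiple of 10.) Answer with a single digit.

8

Partial digits right→left: 7 3 5 5 9 2 7 0 1 7 9 4
Double every second digit counting from the check-digit position (so the 1st, 3rd, 5th, ... of the partial from the right).
  doubled (with −9 where >9): 5 1 9 5 2 9 → sum 31
  kept as-is: 3 5 2 0 7 4 → sum 21
Total = 31 + 21 = 52.
Check digit = (10 − (52 mod 10)) mod 10 = 8.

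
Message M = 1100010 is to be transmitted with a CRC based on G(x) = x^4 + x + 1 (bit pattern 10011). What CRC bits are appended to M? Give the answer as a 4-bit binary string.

Append 4 zeros: 11000100000. Divide by 10011 (XOR where the leading bit is 1):
  pos 0: 11000 XOR 10011 = 01011
  pos 1: 10111 XOR 10011 = 00100
  pos 3: 10000 XOR 10011 = 00011
  pos 6: 11000 XOR 10011 = 01011
Remainder (last 4 bits) = 1011. This is the CRC / FCS.

1011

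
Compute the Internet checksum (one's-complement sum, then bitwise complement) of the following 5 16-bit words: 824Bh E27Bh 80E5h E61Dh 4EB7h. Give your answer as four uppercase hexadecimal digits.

E57D

One's-complement addition (fold any carry out of bit 15 back into bit 0):
  0x824B + 0xE27B = 0x164C6 → wrap carry → 0x64C7
  0x64C7 + 0x80E5 = 0x0E5AC
  0xE5AC + 0xE61D = 0x1CBC9 → wrap carry → 0xCBCA
  0xCBCA + 0x4EB7 = 0x11A81 → wrap carry → 0x1A82
One's-complement sum = 0x1A82.
Checksum = ~0x1A82 & 0xFFFF = 0xE57D.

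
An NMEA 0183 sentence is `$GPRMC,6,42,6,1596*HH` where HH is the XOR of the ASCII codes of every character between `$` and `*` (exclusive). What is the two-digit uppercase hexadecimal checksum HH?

46

XOR the ASCII codes of the payload characters:
  'G' = 0x47 → acc = 0x47
  'P' = 0x50 → acc = 0x17
  'R' = 0x52 → acc = 0x45
  'M' = 0x4D → acc = 0x08
  'C' = 0x43 → acc = 0x4B
  ',' = 0x2C → acc = 0x67
  '6' = 0x36 → acc = 0x51
  ',' = 0x2C → acc = 0x7D
  '4' = 0x34 → acc = 0x49
  '2' = 0x32 → acc = 0x7B
  ',' = 0x2C → acc = 0x57
  '6' = 0x36 → acc = 0x61
  ',' = 0x2C → acc = 0x4D
  '1' = 0x31 → acc = 0x7C
  '5' = 0x35 → acc = 0x49
  '9' = 0x39 → acc = 0x70
  '6' = 0x36 → acc = 0x46
Checksum = 0x46.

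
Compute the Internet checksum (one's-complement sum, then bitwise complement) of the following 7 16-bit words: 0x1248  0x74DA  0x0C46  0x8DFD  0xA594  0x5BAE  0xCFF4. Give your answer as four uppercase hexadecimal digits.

One's-complement addition (fold any carry out of bit 15 back into bit 0):
  0x1248 + 0x74DA = 0x08722
  0x8722 + 0x0C46 = 0x09368
  0x9368 + 0x8DFD = 0x12165 → wrap carry → 0x2166
  0x2166 + 0xA594 = 0x0C6FA
  0xC6FA + 0x5BAE = 0x122A8 → wrap carry → 0x22A9
  0x22A9 + 0xCFF4 = 0x0F29D
One's-complement sum = 0xF29D.
Checksum = ~0xF29D & 0xFFFF = 0x0D62.

0D62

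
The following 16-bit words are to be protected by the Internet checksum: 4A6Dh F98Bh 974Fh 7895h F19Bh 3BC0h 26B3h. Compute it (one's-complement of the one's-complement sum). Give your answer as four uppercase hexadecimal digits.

One's-complement addition (fold any carry out of bit 15 back into bit 0):
  0x4A6D + 0xF98B = 0x143F8 → wrap carry → 0x43F9
  0x43F9 + 0x974F = 0x0DB48
  0xDB48 + 0x7895 = 0x153DD → wrap carry → 0x53DE
  0x53DE + 0xF19B = 0x14579 → wrap carry → 0x457A
  0x457A + 0x3BC0 = 0x0813A
  0x813A + 0x26B3 = 0x0A7ED
One's-complement sum = 0xA7ED.
Checksum = ~0xA7ED & 0xFFFF = 0x5812.

5812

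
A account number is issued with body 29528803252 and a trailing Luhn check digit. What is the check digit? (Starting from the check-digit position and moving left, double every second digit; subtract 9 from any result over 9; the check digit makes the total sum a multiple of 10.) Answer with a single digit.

Partial digits right→left: 2 5 2 3 0 8 8 2 5 9 2
Double every second digit counting from the check-digit position (so the 1st, 3rd, 5th, ... of the partial from the right).
  doubled (with −9 where >9): 4 4 0 7 1 4 → sum 20
  kept as-is: 5 3 8 2 9 → sum 27
Total = 20 + 27 = 47.
Check digit = (10 − (47 mod 10)) mod 10 = 3.

3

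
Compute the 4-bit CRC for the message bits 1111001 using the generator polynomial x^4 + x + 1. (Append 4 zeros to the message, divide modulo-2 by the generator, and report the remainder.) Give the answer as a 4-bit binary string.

0000

Append 4 zeros: 11110010000. Divide by 10011 (XOR where the leading bit is 1):
  pos 0: 11110 XOR 10011 = 01101
  pos 1: 11010 XOR 10011 = 01001
  pos 2: 10011 XOR 10011 = 00000
Remainder (last 4 bits) = 0000. This is the CRC / FCS.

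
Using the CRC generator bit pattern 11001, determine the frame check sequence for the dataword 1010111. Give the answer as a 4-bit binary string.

1001

Append 4 zeros: 10101110000. Divide by 11001 (XOR where the leading bit is 1):
  pos 0: 10101 XOR 11001 = 01100
  pos 1: 11001 XOR 11001 = 00000
  pos 6: 10000 XOR 11001 = 01001
Remainder (last 4 bits) = 1001. This is the CRC / FCS.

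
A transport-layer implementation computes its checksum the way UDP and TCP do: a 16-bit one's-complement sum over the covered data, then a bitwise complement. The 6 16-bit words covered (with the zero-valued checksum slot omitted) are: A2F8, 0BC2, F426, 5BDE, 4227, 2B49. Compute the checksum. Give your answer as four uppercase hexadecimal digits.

93CF

One's-complement addition (fold any carry out of bit 15 back into bit 0):
  0xA2F8 + 0x0BC2 = 0x0AEBA
  0xAEBA + 0xF426 = 0x1A2E0 → wrap carry → 0xA2E1
  0xA2E1 + 0x5BDE = 0x0FEBF
  0xFEBF + 0x4227 = 0x140E6 → wrap carry → 0x40E7
  0x40E7 + 0x2B49 = 0x06C30
One's-complement sum = 0x6C30.
Checksum = ~0x6C30 & 0xFFFF = 0x93CF.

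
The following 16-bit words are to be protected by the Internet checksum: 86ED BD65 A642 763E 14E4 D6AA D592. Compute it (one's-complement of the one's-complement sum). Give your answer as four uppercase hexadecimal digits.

DE09

One's-complement addition (fold any carry out of bit 15 back into bit 0):
  0x86ED + 0xBD65 = 0x14452 → wrap carry → 0x4453
  0x4453 + 0xA642 = 0x0EA95
  0xEA95 + 0x763E = 0x160D3 → wrap carry → 0x60D4
  0x60D4 + 0x14E4 = 0x075B8
  0x75B8 + 0xD6AA = 0x14C62 → wrap carry → 0x4C63
  0x4C63 + 0xD592 = 0x121F5 → wrap carry → 0x21F6
One's-complement sum = 0x21F6.
Checksum = ~0x21F6 & 0xFFFF = 0xDE09.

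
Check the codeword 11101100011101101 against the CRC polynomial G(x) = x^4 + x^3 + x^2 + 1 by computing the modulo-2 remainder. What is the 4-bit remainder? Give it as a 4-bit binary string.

1000

Modulo-2 division of 11101100011101101 by 11101:
  pos 0: 11101 XOR 11101 = 00000
  pos 5: 10001 XOR 11101 = 01100
  pos 6: 11001 XOR 11101 = 00100
  pos 8: 10010 XOR 11101 = 01111
  pos 9: 11111 XOR 11101 = 00010
  pos 12: 10101 XOR 11101 = 01000
Remainder = 1000 (nonzero — an error is detected).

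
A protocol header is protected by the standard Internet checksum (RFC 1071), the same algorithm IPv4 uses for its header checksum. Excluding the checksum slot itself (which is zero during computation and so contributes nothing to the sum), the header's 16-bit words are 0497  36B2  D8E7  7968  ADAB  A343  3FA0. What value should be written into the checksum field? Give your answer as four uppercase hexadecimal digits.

E1D6

One's-complement addition (fold any carry out of bit 15 back into bit 0):
  0x0497 + 0x36B2 = 0x03B49
  0x3B49 + 0xD8E7 = 0x11430 → wrap carry → 0x1431
  0x1431 + 0x7968 = 0x08D99
  0x8D99 + 0xADAB = 0x13B44 → wrap carry → 0x3B45
  0x3B45 + 0xA343 = 0x0DE88
  0xDE88 + 0x3FA0 = 0x11E28 → wrap carry → 0x1E29
One's-complement sum = 0x1E29.
Checksum = ~0x1E29 & 0xFFFF = 0xE1D6.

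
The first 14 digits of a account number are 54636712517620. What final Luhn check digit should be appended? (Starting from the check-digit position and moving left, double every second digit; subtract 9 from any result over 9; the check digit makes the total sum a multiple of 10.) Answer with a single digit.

0

Partial digits right→left: 0 2 6 7 1 5 2 1 7 6 3 6 4 5
Double every second digit counting from the check-digit position (so the 1st, 3rd, 5th, ... of the partial from the right).
  doubled (with −9 where >9): 0 3 2 4 5 6 8 → sum 28
  kept as-is: 2 7 5 1 6 6 5 → sum 32
Total = 28 + 32 = 60.
Check digit = (10 − (60 mod 10)) mod 10 = 0.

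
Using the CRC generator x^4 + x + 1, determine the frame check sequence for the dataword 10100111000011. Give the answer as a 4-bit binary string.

Append 4 zeros: 101001110000110000. Divide by 10011 (XOR where the leading bit is 1):
  pos 0: 10100 XOR 10011 = 00111
  pos 2: 11111 XOR 10011 = 01100
  pos 3: 11001 XOR 10011 = 01010
  pos 4: 10100 XOR 10011 = 00111
  pos 6: 11100 XOR 10011 = 01111
  pos 7: 11110 XOR 10011 = 01101
  pos 8: 11011 XOR 10011 = 01000
  pos 9: 10001 XOR 10011 = 00010
  pos 12: 10000 XOR 10011 = 00011
Remainder (last 4 bits) = 0110. This is the CRC / FCS.

0110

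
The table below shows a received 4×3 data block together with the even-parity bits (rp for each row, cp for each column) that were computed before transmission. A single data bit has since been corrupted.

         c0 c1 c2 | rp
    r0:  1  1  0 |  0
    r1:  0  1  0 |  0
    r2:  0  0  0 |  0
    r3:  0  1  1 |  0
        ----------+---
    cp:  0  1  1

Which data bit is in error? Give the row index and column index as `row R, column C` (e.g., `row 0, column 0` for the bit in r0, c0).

row 1, column 0

Recompute each row's even parity and compare to rp:
  r0: data parity 0, sent rp 0 → ok
  r1: data parity 1, sent rp 0 → mismatch
  r2: data parity 0, sent rp 0 → ok
  r3: data parity 0, sent rp 0 → ok
Recompute each column's even parity and compare to cp:
  c0: data parity 1, sent cp 0 → mismatch
  c1: data parity 1, sent cp 1 → ok
  c2: data parity 1, sent cp 1 → ok
Exactly one row (r1) and one column (c0) fail → the flipped bit is at their intersection.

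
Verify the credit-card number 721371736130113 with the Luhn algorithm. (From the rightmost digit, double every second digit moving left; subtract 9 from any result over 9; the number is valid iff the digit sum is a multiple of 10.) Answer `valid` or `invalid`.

From the right, keep odd positions and double even positions (subtract 9 from any doubled value over 9):
  doubled (positions 2,4,...): 2 0 2 6 2 6 4 → sum 22
  kept (positions 1,3,...): 3 1 3 6 7 7 1 7 → sum 35
Total = 57.
57 mod 10 = 7, so the number is invalid.

invalid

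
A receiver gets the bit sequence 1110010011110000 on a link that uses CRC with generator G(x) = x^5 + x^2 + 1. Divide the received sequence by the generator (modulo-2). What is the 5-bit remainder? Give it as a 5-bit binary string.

00100

Modulo-2 division of 1110010011110000 by 100101:
  pos 0: 111001 XOR 100101 = 011100
  pos 1: 111000 XOR 100101 = 011101
  pos 2: 111010 XOR 100101 = 011111
  pos 3: 111111 XOR 100101 = 011010
  pos 4: 110101 XOR 100101 = 010000
  pos 5: 100001 XOR 100101 = 000100
  pos 8: 100100 XOR 100101 = 000001
Remainder = 00100 (nonzero — an error is detected).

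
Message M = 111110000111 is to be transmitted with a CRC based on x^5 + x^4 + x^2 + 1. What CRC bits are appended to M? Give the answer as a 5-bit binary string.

Append 5 zeros: 11111000011100000. Divide by 110101 (XOR where the leading bit is 1):
  pos 0: 111110 XOR 110101 = 001011
  pos 2: 101100 XOR 110101 = 011001
  pos 3: 110010 XOR 110101 = 000111
  pos 6: 111111 XOR 110101 = 001010
  pos 8: 101000 XOR 110101 = 011101
  pos 9: 111010 XOR 110101 = 001111
  pos 11: 111100 XOR 110101 = 001001
Remainder (last 5 bits) = 01001. This is the CRC / FCS.

01001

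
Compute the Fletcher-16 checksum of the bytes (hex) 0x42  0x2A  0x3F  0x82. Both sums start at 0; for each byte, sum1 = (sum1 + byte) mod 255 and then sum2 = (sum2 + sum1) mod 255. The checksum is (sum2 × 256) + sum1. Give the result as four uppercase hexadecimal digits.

882E

Running sums (mod 255):
  after byte 0 (0x42): sum1=66, sum2=66
  after byte 1 (0x2A): sum1=108, sum2=174
  after byte 2 (0x3F): sum1=171, sum2=90
  after byte 3 (0x82): sum1=46, sum2=136
Checksum = sum2·256 + sum1 = 136·256 + 46 = 34862 = 0x882E.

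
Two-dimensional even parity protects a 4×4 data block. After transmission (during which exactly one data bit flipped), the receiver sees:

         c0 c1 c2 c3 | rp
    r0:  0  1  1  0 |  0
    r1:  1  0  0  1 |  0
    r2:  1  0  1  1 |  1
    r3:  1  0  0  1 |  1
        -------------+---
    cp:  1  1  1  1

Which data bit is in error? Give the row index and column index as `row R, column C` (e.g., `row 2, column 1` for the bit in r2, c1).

row 3, column 2

Recompute each row's even parity and compare to rp:
  r0: data parity 0, sent rp 0 → ok
  r1: data parity 0, sent rp 0 → ok
  r2: data parity 1, sent rp 1 → ok
  r3: data parity 0, sent rp 1 → mismatch
Recompute each column's even parity and compare to cp:
  c0: data parity 1, sent cp 1 → ok
  c1: data parity 1, sent cp 1 → ok
  c2: data parity 0, sent cp 1 → mismatch
  c3: data parity 1, sent cp 1 → ok
Exactly one row (r3) and one column (c2) fail → the flipped bit is at their intersection.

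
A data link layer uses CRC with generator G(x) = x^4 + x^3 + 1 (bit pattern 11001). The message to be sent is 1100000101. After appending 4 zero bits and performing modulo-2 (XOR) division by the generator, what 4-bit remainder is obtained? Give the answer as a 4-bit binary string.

0011

Append 4 zeros: 11000001010000. Divide by 11001 (XOR where the leading bit is 1):
  pos 0: 11000 XOR 11001 = 00001
  pos 4: 10010 XOR 11001 = 01011
  pos 5: 10111 XOR 11001 = 01110
  pos 6: 11100 XOR 11001 = 00101
  pos 8: 10100 XOR 11001 = 01101
  pos 9: 11010 XOR 11001 = 00011
Remainder (last 4 bits) = 0011. This is the CRC / FCS.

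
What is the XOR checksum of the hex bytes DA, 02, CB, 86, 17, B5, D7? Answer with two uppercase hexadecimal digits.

E0

XOR the bytes together:
  start with 0xDA
  0xDA ⊕ 0x02 = 0xD8
  0xD8 ⊕ 0xCB = 0x13
  0x13 ⊕ 0x86 = 0x95
  0x95 ⊕ 0x17 = 0x82
  0x82 ⊕ 0xB5 = 0x37
  0x37 ⊕ 0xD7 = 0xE0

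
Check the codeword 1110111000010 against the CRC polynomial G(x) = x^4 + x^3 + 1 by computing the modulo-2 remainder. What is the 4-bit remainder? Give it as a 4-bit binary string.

0000

Modulo-2 division of 1110111000010 by 11001:
  pos 0: 11101 XOR 11001 = 00100
  pos 2: 10011 XOR 11001 = 01010
  pos 3: 10100 XOR 11001 = 01101
  pos 4: 11010 XOR 11001 = 00011
  pos 7: 11001 XOR 11001 = 00000
Remainder = 0000 (zero — the frame passes the CRC check).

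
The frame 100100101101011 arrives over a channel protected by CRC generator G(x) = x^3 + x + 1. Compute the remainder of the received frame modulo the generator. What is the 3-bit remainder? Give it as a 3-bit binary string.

Modulo-2 division of 100100101101011 by 1011:
  pos 0: 1001 XOR 1011 = 0010
  pos 2: 1000 XOR 1011 = 0011
  pos 4: 1110 XOR 1011 = 0101
  pos 5: 1011 XOR 1011 = 0000
  pos 9: 1010 XOR 1011 = 0001
Remainder = 111 (nonzero — an error is detected).

111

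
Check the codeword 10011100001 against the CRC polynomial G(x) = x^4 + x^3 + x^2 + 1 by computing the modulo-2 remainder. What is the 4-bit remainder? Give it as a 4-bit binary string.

Modulo-2 division of 10011100001 by 11101:
  pos 0: 10011 XOR 11101 = 01110
  pos 1: 11101 XOR 11101 = 00000
Remainder = 0001 (nonzero — an error is detected).

0001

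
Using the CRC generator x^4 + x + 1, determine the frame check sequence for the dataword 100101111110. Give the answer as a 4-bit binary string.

0111

Append 4 zeros: 1001011111100000. Divide by 10011 (XOR where the leading bit is 1):
  pos 0: 10010 XOR 10011 = 00001
  pos 4: 11111 XOR 10011 = 01100
  pos 5: 11001 XOR 10011 = 01010
  pos 6: 10101 XOR 10011 = 00110
  pos 8: 11000 XOR 10011 = 01011
  pos 9: 10110 XOR 10011 = 00101
  pos 11: 10100 XOR 10011 = 00111
Remainder (last 4 bits) = 0111. This is the CRC / FCS.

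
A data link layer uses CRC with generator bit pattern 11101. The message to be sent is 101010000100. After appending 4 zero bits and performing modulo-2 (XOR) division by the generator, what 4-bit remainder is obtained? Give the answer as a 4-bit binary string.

1111

Append 4 zeros: 1010100001000000. Divide by 11101 (XOR where the leading bit is 1):
  pos 0: 10101 XOR 11101 = 01000
  pos 1: 10000 XOR 11101 = 01101
  pos 2: 11010 XOR 11101 = 00111
  pos 4: 11100 XOR 11101 = 00001
  pos 8: 11000 XOR 11101 = 00101
  pos 10: 10100 XOR 11101 = 01001
  pos 11: 10010 XOR 11101 = 01111
Remainder (last 4 bits) = 1111. This is the CRC / FCS.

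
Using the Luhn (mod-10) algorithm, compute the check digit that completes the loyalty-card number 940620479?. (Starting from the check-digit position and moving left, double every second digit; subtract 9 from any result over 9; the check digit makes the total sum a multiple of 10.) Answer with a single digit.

Partial digits right→left: 9 7 4 0 2 6 0 4 9
Double every second digit counting from the check-digit position (so the 1st, 3rd, 5th, ... of the partial from the right).
  doubled (with −9 where >9): 9 8 4 0 9 → sum 30
  kept as-is: 7 0 6 4 → sum 17
Total = 30 + 17 = 47.
Check digit = (10 − (47 mod 10)) mod 10 = 3.

3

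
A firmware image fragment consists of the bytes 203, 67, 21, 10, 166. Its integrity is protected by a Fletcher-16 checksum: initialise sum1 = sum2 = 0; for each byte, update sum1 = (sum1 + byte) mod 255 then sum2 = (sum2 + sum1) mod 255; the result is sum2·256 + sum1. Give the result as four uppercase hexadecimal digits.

02D4

Running sums (mod 255):
  after byte 0 (203): sum1=203, sum2=203
  after byte 1 (67): sum1=15, sum2=218
  after byte 2 (21): sum1=36, sum2=254
  after byte 3 (10): sum1=46, sum2=45
  after byte 4 (166): sum1=212, sum2=2
Checksum = sum2·256 + sum1 = 2·256 + 212 = 724 = 0x02D4.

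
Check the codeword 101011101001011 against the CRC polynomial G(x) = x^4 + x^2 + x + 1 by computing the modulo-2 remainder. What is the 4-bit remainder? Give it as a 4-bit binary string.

Modulo-2 division of 101011101001011 by 10111:
  pos 0: 10101 XOR 10111 = 00010
  pos 3: 10110 XOR 10111 = 00001
  pos 7: 11001 XOR 10111 = 01110
  pos 8: 11100 XOR 10111 = 01011
  pos 9: 10111 XOR 10111 = 00000
Remainder = 0001 (nonzero — an error is detected).

0001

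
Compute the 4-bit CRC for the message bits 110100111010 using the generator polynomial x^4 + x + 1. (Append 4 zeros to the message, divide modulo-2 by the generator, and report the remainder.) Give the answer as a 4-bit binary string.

Append 4 zeros: 1101001110100000. Divide by 10011 (XOR where the leading bit is 1):
  pos 0: 11010 XOR 10011 = 01001
  pos 1: 10010 XOR 10011 = 00001
  pos 5: 11110 XOR 10011 = 01101
  pos 6: 11011 XOR 10011 = 01000
  pos 7: 10000 XOR 10011 = 00011
  pos 10: 11000 XOR 10011 = 01011
  pos 11: 10110 XOR 10011 = 00101
Remainder (last 4 bits) = 0101. This is the CRC / FCS.

0101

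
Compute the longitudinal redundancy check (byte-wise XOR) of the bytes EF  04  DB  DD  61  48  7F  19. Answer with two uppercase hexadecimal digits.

A2

XOR the bytes together:
  start with 0xEF
  0xEF ⊕ 0x04 = 0xEB
  0xEB ⊕ 0xDB = 0x30
  0x30 ⊕ 0xDD = 0xED
  0xED ⊕ 0x61 = 0x8C
  0x8C ⊕ 0x48 = 0xC4
  0xC4 ⊕ 0x7F = 0xBB
  0xBB ⊕ 0x19 = 0xA2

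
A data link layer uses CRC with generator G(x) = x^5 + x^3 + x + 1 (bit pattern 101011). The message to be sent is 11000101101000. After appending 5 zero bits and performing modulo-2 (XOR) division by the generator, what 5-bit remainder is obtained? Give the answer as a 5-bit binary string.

00011

Append 5 zeros: 1100010110100000000. Divide by 101011 (XOR where the leading bit is 1):
  pos 0: 110001 XOR 101011 = 011010
  pos 1: 110100 XOR 101011 = 011111
  pos 2: 111111 XOR 101011 = 010100
  pos 3: 101001 XOR 101011 = 000010
  pos 7: 100100 XOR 101011 = 001111
  pos 9: 111100 XOR 101011 = 010111
  pos 10: 101110 XOR 101011 = 000101
  pos 13: 101000 XOR 101011 = 000011
Remainder (last 5 bits) = 00011. This is the CRC / FCS.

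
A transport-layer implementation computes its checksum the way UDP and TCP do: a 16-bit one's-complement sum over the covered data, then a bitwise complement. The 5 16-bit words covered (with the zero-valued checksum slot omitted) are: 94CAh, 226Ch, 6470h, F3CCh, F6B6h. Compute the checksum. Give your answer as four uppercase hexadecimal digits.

F9D4

One's-complement addition (fold any carry out of bit 15 back into bit 0):
  0x94CA + 0x226C = 0x0B736
  0xB736 + 0x6470 = 0x11BA6 → wrap carry → 0x1BA7
  0x1BA7 + 0xF3CC = 0x10F73 → wrap carry → 0x0F74
  0x0F74 + 0xF6B6 = 0x1062A → wrap carry → 0x062B
One's-complement sum = 0x062B.
Checksum = ~0x062B & 0xFFFF = 0xF9D4.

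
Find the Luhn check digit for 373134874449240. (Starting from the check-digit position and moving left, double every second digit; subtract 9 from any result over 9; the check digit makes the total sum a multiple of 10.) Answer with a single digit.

9

Partial digits right→left: 0 4 2 9 4 4 4 7 8 4 3 1 3 7 3
Double every second digit counting from the check-digit position (so the 1st, 3rd, 5th, ... of the partial from the right).
  doubled (with −9 where >9): 0 4 8 8 7 6 6 6 → sum 45
  kept as-is: 4 9 4 7 4 1 7 → sum 36
Total = 45 + 36 = 81.
Check digit = (10 − (81 mod 10)) mod 10 = 9.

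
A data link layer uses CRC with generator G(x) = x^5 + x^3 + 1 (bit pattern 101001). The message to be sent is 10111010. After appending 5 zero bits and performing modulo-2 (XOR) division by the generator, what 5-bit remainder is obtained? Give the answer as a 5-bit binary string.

11000

Append 5 zeros: 1011101000000. Divide by 101001 (XOR where the leading bit is 1):
  pos 0: 101110 XOR 101001 = 000111
  pos 3: 111100 XOR 101001 = 010101
  pos 4: 101010 XOR 101001 = 000011
Remainder (last 5 bits) = 11000. This is the CRC / FCS.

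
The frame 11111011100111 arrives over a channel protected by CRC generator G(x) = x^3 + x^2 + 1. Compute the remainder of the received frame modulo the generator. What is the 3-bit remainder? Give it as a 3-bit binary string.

Modulo-2 division of 11111011100111 by 1101:
  pos 0: 1111 XOR 1101 = 0010
  pos 2: 1010 XOR 1101 = 0111
  pos 3: 1111 XOR 1101 = 0010
  pos 5: 1011 XOR 1101 = 0110
  pos 6: 1100 XOR 1101 = 0001
  pos 9: 1011 XOR 1101 = 0110
  pos 10: 1101 XOR 1101 = 0000
Remainder = 000 (zero — the frame passes the CRC check).

000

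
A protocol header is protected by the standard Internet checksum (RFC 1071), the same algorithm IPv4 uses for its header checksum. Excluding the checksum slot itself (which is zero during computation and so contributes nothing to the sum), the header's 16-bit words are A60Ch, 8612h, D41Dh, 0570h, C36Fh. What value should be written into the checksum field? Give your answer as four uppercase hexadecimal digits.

One's-complement addition (fold any carry out of bit 15 back into bit 0):
  0xA60C + 0x8612 = 0x12C1E → wrap carry → 0x2C1F
  0x2C1F + 0xD41D = 0x1003C → wrap carry → 0x003D
  0x003D + 0x0570 = 0x005AD
  0x05AD + 0xC36F = 0x0C91C
One's-complement sum = 0xC91C.
Checksum = ~0xC91C & 0xFFFF = 0x36E3.

36E3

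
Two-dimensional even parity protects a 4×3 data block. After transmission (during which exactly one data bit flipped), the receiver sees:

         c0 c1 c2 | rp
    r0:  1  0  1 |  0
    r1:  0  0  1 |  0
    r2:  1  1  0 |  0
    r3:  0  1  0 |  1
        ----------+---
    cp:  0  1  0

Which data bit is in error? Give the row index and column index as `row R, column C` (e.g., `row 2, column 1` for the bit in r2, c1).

row 1, column 1

Recompute each row's even parity and compare to rp:
  r0: data parity 0, sent rp 0 → ok
  r1: data parity 1, sent rp 0 → mismatch
  r2: data parity 0, sent rp 0 → ok
  r3: data parity 1, sent rp 1 → ok
Recompute each column's even parity and compare to cp:
  c0: data parity 0, sent cp 0 → ok
  c1: data parity 0, sent cp 1 → mismatch
  c2: data parity 0, sent cp 0 → ok
Exactly one row (r1) and one column (c1) fail → the flipped bit is at their intersection.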